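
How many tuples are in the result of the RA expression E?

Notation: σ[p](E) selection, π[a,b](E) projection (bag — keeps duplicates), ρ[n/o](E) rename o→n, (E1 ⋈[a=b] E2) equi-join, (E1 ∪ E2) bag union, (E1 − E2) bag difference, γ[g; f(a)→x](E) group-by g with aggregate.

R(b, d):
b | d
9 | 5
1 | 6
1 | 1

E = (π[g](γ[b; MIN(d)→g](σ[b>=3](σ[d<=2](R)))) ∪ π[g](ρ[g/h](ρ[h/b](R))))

Row counts bottom-up:
  R → 3
  σ[d<=2](R) → 1
  σ[b>=3](σ[d<=2](R)) → 0
  γ[b; MIN(d)→g](σ[b>=3](σ[d<=2](R))) → 0
  π[g](γ[b; MIN(d)→g](σ[b>=3](σ[d<=2](R)))) → 0
  R → 3
  ρ[h/b](R) → 3
  ρ[g/h](ρ[h/b](R)) → 3
  π[g](ρ[g/h](ρ[h/b](R))) → 3
  (π[g](γ[b; MIN(d)→g](σ[b>=3](σ[d<=2](R)))) ∪ π[g](ρ[g/h](ρ[h/b](R)))) → 3

|E| = 3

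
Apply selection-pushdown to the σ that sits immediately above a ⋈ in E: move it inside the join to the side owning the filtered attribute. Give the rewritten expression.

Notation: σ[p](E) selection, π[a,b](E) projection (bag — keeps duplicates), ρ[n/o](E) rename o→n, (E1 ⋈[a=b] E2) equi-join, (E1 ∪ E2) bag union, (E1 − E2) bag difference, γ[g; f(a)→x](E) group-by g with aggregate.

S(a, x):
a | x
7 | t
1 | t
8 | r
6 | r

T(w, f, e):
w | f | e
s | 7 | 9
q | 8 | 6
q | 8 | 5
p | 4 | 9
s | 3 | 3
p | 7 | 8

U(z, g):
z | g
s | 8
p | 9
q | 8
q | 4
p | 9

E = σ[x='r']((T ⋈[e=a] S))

σ filters on x, owned by the right side.
E' = (T ⋈[e=a] σ[x='r'](S))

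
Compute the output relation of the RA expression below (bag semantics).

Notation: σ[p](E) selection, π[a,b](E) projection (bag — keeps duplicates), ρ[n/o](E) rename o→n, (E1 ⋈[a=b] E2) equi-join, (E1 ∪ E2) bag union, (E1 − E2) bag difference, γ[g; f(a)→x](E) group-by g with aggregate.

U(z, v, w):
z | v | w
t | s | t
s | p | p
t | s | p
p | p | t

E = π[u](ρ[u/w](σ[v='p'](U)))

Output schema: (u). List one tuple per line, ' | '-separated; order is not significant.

Per-node cardinality:
  U → 4
  σ[v='p'](U) → 2
  ρ[u/w](σ[v='p'](U)) → 2
  π[u](ρ[u/w](σ[v='p'](U))) → 2

== RESULT ==
u
p
t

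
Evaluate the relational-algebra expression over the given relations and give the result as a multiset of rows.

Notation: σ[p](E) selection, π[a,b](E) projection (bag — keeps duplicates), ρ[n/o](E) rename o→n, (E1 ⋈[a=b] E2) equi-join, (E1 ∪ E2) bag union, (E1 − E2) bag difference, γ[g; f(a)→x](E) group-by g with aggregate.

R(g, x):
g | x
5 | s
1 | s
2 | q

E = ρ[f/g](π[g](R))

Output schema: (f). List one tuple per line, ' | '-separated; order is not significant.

Stepwise |·|:
  R → 3
  π[g](R) → 3
  ρ[f/g](π[g](R)) → 3

== RESULT ==
f
1
2
5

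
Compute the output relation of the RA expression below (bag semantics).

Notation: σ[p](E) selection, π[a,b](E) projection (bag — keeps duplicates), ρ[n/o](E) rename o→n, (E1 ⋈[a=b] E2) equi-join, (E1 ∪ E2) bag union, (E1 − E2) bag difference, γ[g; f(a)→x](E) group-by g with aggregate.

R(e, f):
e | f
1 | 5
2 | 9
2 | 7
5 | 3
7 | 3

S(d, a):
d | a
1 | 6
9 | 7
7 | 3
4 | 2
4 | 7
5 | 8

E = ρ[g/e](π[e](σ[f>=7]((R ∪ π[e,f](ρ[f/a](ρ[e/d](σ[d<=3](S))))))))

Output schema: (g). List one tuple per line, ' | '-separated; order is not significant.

Stepwise |·|:
  R → 5
  S → 6
  σ[d<=3](S) → 1
  ρ[e/d](σ[d<=3](S)) → 1
  ρ[f/a](ρ[e/d](σ[d<=3](S))) → 1
  π[e,f](ρ[f/a](ρ[e/d](σ[d<=3](S)))) → 1
  (R ∪ π[e,f](ρ[f/a](ρ[e/d](σ[d<=3](S))))) → 6
  σ[f>=7]((R ∪ π[e,f](ρ[f/a](ρ[e/d](σ[d<=3](S)))))) → 2
  π[e](σ[f>=7]((R ∪ π[e,f](ρ[f/a](ρ[e/d](σ[d<=3](S))))))) → 2
  ρ[g/e](π[e](σ[f>=7]((R ∪ π[e,f](ρ[f/a](ρ[e/d](σ[d<=3](S)))))))) → 2

== RESULT ==
g
2
2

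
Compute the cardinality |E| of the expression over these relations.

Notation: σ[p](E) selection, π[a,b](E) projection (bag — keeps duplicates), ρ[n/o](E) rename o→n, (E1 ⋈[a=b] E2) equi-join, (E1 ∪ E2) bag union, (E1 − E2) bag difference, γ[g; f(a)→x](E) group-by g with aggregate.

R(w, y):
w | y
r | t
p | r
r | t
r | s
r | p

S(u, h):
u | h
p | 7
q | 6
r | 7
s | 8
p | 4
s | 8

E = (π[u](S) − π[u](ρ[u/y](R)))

Subexpression sizes:
  S → 6
  π[u](S) → 6
  R → 5
  ρ[u/y](R) → 5
  π[u](ρ[u/y](R)) → 5
  (π[u](S) − π[u](ρ[u/y](R))) → 3

|E| = 3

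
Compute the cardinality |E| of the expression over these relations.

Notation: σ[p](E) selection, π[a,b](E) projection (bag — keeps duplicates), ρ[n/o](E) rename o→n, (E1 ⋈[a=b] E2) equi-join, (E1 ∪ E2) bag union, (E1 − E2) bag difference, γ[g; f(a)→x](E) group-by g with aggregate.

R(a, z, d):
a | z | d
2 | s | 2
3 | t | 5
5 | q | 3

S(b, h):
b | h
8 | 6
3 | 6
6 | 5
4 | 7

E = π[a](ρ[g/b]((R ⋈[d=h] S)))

Per-node cardinality:
  R → 3
  S → 4
  (R ⋈[d=h] S) → 1
  ρ[g/b]((R ⋈[d=h] S)) → 1
  π[a](ρ[g/b]((R ⋈[d=h] S))) → 1

|E| = 1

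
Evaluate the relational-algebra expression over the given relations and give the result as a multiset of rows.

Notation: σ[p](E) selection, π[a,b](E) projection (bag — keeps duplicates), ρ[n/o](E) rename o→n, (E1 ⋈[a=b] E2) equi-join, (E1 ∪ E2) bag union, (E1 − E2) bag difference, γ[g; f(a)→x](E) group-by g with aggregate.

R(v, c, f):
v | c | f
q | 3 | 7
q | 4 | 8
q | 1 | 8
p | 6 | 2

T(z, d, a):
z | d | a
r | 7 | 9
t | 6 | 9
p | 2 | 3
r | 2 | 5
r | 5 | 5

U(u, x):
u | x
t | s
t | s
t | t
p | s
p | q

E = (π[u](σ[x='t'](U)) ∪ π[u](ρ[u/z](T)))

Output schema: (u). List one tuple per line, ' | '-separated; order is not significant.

Stepwise |·|:
  U → 5
  σ[x='t'](U) → 1
  π[u](σ[x='t'](U)) → 1
  T → 5
  ρ[u/z](T) → 5
  π[u](ρ[u/z](T)) → 5
  (π[u](σ[x='t'](U)) ∪ π[u](ρ[u/z](T))) → 6

== RESULT ==
u
p
r
r
r
t
t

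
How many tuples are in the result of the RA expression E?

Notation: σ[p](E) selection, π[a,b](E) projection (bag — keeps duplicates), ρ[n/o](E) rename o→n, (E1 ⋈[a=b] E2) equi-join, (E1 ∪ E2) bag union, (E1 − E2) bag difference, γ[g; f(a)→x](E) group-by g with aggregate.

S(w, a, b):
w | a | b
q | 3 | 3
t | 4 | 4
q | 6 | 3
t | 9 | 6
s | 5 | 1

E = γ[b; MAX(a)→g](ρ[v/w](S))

Per-node cardinality:
  S → 5
  ρ[v/w](S) → 5
  γ[b; MAX(a)→g](ρ[v/w](S)) → 4

|E| = 4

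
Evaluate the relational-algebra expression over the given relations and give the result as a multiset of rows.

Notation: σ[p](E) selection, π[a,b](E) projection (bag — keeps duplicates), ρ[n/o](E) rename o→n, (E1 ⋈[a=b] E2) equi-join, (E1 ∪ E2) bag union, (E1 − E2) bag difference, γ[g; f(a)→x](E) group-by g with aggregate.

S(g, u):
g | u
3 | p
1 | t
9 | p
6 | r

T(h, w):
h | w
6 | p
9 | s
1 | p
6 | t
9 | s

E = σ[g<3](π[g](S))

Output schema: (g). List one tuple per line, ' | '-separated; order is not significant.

Subexpression sizes:
  S → 4
  π[g](S) → 4
  σ[g<3](π[g](S)) → 1

== RESULT ==
g
1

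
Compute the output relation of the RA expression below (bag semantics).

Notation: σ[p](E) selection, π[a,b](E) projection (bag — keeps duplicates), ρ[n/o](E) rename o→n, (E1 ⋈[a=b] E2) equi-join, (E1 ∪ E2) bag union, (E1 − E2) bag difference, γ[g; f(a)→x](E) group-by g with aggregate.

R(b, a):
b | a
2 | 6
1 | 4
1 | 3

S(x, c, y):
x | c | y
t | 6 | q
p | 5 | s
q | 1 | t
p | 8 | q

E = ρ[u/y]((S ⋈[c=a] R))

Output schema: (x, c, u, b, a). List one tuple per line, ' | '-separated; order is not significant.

Stepwise |·|:
  S → 4
  R → 3
  (S ⋈[c=a] R) → 1
  ρ[u/y]((S ⋈[c=a] R)) → 1

== RESULT ==
x | c | u | b | a
t | 6 | q | 2 | 6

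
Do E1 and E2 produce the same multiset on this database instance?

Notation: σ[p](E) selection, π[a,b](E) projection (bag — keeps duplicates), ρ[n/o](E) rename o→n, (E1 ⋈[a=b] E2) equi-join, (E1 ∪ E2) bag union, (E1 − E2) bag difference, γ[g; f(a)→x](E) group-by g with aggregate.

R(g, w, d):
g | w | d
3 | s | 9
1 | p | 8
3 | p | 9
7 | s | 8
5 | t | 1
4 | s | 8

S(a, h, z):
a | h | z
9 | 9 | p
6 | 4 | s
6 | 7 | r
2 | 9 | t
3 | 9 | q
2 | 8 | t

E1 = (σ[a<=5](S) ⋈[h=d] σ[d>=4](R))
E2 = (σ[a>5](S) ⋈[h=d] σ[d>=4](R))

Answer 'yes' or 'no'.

E1 row counts bottom-up:
  S → 6
  σ[a<=5](S) → 3
  R → 6
  σ[d>=4](R) → 5
  (σ[a<=5](S) ⋈[h=d] σ[d>=4](R)) → 7
E2 row counts bottom-up:
  S → 6
  σ[a>5](S) → 3
  R → 6
  σ[d>=4](R) → 5
  (σ[a>5](S) ⋈[h=d] σ[d>=4](R)) → 2

E1 result:
a | h | z | g | w | d
2 | 8 | t | 1 | p | 8
2 | 8 | t | 4 | s | 8
2 | 8 | t | 7 | s | 8
2 | 9 | t | 3 | p | 9
2 | 9 | t | 3 | s | 9
3 | 9 | q | 3 | p | 9
3 | 9 | q | 3 | s | 9
E2 result:
a | h | z | g | w | d
9 | 9 | p | 3 | p | 9
9 | 9 | p | 3 | s | 9
Witness: (3, 9, 'q', 3, 's', 9) appears 1× in E1 but 0× in E2.

no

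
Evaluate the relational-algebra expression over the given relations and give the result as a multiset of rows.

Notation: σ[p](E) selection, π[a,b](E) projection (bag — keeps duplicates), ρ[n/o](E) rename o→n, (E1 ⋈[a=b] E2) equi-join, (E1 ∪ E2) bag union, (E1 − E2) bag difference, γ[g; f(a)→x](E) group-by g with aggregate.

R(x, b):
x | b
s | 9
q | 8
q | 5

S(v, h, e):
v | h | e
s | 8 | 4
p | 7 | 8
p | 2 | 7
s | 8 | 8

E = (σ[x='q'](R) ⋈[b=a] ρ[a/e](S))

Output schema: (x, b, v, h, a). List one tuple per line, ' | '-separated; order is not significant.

Subexpression sizes:
  R → 3
  σ[x='q'](R) → 2
  S → 4
  ρ[a/e](S) → 4
  (σ[x='q'](R) ⋈[b=a] ρ[a/e](S)) → 2

== RESULT ==
x | b | v | h | a
q | 8 | p | 7 | 8
q | 8 | s | 8 | 8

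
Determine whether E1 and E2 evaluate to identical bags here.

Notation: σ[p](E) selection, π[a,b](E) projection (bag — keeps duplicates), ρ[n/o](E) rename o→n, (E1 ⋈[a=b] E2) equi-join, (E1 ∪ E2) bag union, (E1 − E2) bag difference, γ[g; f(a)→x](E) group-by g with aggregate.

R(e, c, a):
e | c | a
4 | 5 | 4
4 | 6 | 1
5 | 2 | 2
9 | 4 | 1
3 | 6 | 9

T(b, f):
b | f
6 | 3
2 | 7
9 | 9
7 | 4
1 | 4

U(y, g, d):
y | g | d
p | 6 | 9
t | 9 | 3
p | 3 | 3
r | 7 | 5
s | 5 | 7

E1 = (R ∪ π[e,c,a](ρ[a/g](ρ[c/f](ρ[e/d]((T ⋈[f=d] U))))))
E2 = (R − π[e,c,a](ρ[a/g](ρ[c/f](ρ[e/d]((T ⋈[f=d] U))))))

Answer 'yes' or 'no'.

E1 subexpression sizes:
  R → 5
  T → 5
  U → 5
  (T ⋈[f=d] U) → 4
  ρ[e/d]((T ⋈[f=d] U)) → 4
  ρ[c/f](ρ[e/d]((T ⋈[f=d] U))) → 4
  ρ[a/g](ρ[c/f](ρ[e/d]((T ⋈[f=d] U)))) → 4
  π[e,c,a](ρ[a/g](ρ[c/f](ρ[e/d]((T ⋈[f=d] U))))) → 4
  (R ∪ π[e,c,a](ρ[a/g](ρ[c/f](ρ[e/d]((T ⋈[f=d] U)))))) → 9
E2 subexpression sizes:
  R → 5
  T → 5
  U → 5
  (T ⋈[f=d] U) → 4
  ρ[e/d]((T ⋈[f=d] U)) → 4
  ρ[c/f](ρ[e/d]((T ⋈[f=d] U))) → 4
  ρ[a/g](ρ[c/f](ρ[e/d]((T ⋈[f=d] U)))) → 4
  π[e,c,a](ρ[a/g](ρ[c/f](ρ[e/d]((T ⋈[f=d] U))))) → 4
  (R − π[e,c,a](ρ[a/g](ρ[c/f](ρ[e/d]((T ⋈[f=d] U)))))) → 5

E1 result:
e | c | a
3 | 3 | 3
3 | 3 | 9
3 | 6 | 9
4 | 5 | 4
4 | 6 | 1
5 | 2 | 2
7 | 7 | 5
9 | 4 | 1
9 | 9 | 6
E2 result:
e | c | a
3 | 6 | 9
4 | 5 | 4
4 | 6 | 1
5 | 2 | 2
9 | 4 | 1
Witness: (7, 7, 5) appears 1× in E1 but 0× in E2.

no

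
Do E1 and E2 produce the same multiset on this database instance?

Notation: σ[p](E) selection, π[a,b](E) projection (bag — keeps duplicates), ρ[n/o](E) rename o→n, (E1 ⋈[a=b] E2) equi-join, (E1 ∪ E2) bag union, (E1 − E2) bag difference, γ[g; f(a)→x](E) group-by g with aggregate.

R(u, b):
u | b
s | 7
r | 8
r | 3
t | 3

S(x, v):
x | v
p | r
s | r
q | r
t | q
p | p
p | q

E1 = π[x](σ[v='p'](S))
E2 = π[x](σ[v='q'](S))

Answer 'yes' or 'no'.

E1 subexpression sizes:
  S → 6
  σ[v='p'](S) → 1
  π[x](σ[v='p'](S)) → 1
E2 subexpression sizes:
  S → 6
  σ[v='q'](S) → 2
  π[x](σ[v='q'](S)) → 2

E1 result:
x
p
E2 result:
x
p
t
Witness: ('t',) appears 0× in E1 but 1× in E2.

no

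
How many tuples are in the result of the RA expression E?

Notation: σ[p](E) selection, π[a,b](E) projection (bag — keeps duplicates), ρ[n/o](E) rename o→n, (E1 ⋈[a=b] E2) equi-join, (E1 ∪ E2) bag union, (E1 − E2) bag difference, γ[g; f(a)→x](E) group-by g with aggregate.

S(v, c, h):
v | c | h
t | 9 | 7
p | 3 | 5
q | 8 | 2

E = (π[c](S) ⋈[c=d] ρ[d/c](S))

Subexpression sizes:
  S → 3
  π[c](S) → 3
  S → 3
  ρ[d/c](S) → 3
  (π[c](S) ⋈[c=d] ρ[d/c](S)) → 3

|E| = 3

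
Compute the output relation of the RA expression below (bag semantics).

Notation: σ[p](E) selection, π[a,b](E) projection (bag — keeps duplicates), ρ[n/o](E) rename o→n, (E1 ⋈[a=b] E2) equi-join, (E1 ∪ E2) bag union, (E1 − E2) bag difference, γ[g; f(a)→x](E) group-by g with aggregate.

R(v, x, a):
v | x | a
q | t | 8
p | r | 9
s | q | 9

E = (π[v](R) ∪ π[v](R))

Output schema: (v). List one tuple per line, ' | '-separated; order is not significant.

Stepwise |·|:
  R → 3
  π[v](R) → 3
  R → 3
  π[v](R) → 3
  (π[v](R) ∪ π[v](R)) → 6

== RESULT ==
v
p
p
q
q
s
s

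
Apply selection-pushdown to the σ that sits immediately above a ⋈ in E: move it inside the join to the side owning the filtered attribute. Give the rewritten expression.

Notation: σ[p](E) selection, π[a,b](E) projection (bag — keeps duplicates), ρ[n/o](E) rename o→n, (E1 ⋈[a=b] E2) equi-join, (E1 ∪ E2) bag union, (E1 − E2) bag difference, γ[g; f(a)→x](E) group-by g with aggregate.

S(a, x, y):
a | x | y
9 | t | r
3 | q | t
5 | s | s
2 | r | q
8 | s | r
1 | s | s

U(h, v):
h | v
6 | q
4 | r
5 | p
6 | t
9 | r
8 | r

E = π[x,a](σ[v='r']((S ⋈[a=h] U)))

σ filters on v, owned by the right side.
E' = π[x,a]((S ⋈[a=h] σ[v='r'](U)))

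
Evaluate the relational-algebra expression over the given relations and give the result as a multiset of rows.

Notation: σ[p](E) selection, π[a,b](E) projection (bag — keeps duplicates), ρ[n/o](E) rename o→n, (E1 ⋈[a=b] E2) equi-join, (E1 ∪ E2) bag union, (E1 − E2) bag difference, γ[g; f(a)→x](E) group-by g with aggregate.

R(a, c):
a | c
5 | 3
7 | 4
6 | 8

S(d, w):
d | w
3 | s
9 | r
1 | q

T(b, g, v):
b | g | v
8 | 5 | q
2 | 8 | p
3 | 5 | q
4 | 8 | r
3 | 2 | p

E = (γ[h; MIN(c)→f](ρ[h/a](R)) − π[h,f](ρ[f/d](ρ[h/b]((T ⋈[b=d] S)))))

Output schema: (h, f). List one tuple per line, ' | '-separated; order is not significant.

Row counts bottom-up:
  R → 3
  ρ[h/a](R) → 3
  γ[h; MIN(c)→f](ρ[h/a](R)) → 3
  T → 5
  S → 3
  (T ⋈[b=d] S) → 2
  ρ[h/b]((T ⋈[b=d] S)) → 2
  ρ[f/d](ρ[h/b]((T ⋈[b=d] S))) → 2
  π[h,f](ρ[f/d](ρ[h/b]((T ⋈[b=d] S)))) → 2
  (γ[h; MIN(c)→f](ρ[h/a](R)) − π[h,f](ρ[f/d](ρ[h/b]((T ⋈[b=d] S))))) → 3

== RESULT ==
h | f
5 | 3
6 | 8
7 | 4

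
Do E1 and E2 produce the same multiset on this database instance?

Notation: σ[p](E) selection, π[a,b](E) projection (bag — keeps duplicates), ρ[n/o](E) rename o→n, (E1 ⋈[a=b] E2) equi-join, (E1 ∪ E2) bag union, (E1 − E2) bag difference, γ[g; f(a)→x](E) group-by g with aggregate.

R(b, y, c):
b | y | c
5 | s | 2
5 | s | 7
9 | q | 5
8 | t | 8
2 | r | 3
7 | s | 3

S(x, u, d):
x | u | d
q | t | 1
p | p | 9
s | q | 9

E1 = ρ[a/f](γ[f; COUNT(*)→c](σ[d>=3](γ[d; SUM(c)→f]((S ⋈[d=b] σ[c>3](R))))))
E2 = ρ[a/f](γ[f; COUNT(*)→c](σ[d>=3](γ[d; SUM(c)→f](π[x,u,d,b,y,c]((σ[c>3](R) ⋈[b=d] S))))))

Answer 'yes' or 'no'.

E1 stepwise |·|:
  S → 3
  R → 6
  σ[c>3](R) → 3
  (S ⋈[d=b] σ[c>3](R)) → 2
  γ[d; SUM(c)→f]((S ⋈[d=b] σ[c>3](R))) → 1
  σ[d>=3](γ[d; SUM(c)→f]((S ⋈[d=b] σ[c>3](R)))) → 1
  γ[f; COUNT(*)→c](σ[d>=3](γ[d; SUM(c)→f]((S ⋈[d=b] σ[c>3](R))))) → 1
  ρ[a/f](γ[f; COUNT(*)→c](σ[d>=3](γ[d; SUM(c)→f]((S ⋈[d=b] σ[c>3](R)))))) → 1
E2 stepwise |·|:
  R → 6
  σ[c>3](R) → 3
  S → 3
  (σ[c>3](R) ⋈[b=d] S) → 2
  π[x,u,d,b,y,c]((σ[c>3](R) ⋈[b=d] S)) → 2
  γ[d; SUM(c)→f](π[x,u,d,b,y,c]((σ[c>3](R) ⋈[b=d] S))) → 1
  σ[d>=3](γ[d; SUM(c)→f](π[x,u,d,b,y,c]((σ[c>3](R) ⋈[b=d] S)))) → 1
  γ[f; COUNT(*)→c](σ[d>=3](γ[d; SUM(c)→f](π[x,u,d,b,y,c]((σ[c>3](R) ⋈[b=d] S))))) → 1
  ρ[a/f](γ[f; COUNT(*)→c](σ[d>=3](γ[d; SUM(c)→f](π[x,u,d,b,y,c]((σ[c>3](R) ⋈[b=d] S)))))) → 1

E1 and E2 produce the same multiset:
a | c
10 | 1

yes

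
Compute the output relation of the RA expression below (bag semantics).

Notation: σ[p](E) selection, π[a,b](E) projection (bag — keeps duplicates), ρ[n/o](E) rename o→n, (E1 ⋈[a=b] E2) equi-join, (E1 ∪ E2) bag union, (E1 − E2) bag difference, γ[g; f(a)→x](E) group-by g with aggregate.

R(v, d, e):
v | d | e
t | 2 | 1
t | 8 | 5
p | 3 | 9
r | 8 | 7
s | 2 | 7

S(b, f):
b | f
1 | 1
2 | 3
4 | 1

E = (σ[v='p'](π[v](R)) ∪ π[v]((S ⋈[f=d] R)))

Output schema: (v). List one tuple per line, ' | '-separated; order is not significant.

Per-node cardinality:
  R → 5
  π[v](R) → 5
  σ[v='p'](π[v](R)) → 1
  S → 3
  R → 5
  (S ⋈[f=d] R) → 1
  π[v]((S ⋈[f=d] R)) → 1
  (σ[v='p'](π[v](R)) ∪ π[v]((S ⋈[f=d] R))) → 2

== RESULT ==
v
p
p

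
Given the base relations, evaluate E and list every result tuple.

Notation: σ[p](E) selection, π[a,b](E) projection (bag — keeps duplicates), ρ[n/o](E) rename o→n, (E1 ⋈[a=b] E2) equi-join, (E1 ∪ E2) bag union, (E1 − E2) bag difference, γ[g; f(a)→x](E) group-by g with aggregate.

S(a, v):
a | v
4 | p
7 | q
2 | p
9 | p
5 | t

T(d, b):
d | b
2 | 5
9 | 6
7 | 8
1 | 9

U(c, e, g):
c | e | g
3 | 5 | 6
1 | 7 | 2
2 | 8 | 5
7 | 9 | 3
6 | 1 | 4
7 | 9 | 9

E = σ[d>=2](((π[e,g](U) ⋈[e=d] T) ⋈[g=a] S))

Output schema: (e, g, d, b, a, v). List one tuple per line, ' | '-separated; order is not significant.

Row counts bottom-up:
  U → 6
  π[e,g](U) → 6
  T → 4
  (π[e,g](U) ⋈[e=d] T) → 4
  S → 5
  ((π[e,g](U) ⋈[e=d] T) ⋈[g=a] S) → 3
  σ[d>=2](((π[e,g](U) ⋈[e=d] T) ⋈[g=a] S)) → 2

== RESULT ==
e | g | d | b | a | v
7 | 2 | 7 | 8 | 2 | p
9 | 9 | 9 | 6 | 9 | p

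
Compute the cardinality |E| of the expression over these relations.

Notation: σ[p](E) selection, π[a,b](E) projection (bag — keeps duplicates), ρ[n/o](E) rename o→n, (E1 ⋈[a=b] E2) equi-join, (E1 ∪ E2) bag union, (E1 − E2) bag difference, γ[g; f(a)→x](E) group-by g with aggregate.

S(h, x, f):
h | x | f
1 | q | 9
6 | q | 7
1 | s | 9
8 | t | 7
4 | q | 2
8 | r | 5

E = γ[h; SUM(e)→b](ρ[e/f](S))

Row counts bottom-up:
  S → 6
  ρ[e/f](S) → 6
  γ[h; SUM(e)→b](ρ[e/f](S)) → 4

|E| = 4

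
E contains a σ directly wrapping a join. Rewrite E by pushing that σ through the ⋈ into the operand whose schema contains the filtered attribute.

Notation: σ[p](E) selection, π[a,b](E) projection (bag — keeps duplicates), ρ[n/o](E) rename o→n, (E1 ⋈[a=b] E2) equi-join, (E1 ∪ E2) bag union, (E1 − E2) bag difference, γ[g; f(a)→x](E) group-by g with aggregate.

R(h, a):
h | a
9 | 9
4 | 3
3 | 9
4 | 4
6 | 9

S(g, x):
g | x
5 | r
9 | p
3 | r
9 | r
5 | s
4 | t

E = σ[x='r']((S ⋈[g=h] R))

σ filters on x, owned by the left side.
E' = (σ[x='r'](S) ⋈[g=h] R)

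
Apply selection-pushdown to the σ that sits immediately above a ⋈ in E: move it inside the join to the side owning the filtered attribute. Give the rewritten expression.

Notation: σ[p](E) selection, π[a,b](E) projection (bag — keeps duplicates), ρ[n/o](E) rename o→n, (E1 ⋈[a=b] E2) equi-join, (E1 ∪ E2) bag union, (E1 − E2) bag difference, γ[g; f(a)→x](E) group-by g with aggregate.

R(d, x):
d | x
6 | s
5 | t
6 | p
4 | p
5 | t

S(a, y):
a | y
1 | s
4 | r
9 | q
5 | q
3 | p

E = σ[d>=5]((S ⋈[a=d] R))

σ filters on d, owned by the right side.
E' = (S ⋈[a=d] σ[d>=5](R))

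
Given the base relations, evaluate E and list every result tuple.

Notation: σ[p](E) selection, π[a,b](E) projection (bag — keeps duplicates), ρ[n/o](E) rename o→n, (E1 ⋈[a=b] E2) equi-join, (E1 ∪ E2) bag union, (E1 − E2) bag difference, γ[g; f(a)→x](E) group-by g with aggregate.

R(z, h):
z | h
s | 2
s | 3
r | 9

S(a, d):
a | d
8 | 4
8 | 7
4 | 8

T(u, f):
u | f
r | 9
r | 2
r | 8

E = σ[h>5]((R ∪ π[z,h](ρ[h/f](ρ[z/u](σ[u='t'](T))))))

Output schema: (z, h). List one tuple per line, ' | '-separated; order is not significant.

Row counts bottom-up:
  R → 3
  T → 3
  σ[u='t'](T) → 0
  ρ[z/u](σ[u='t'](T)) → 0
  ρ[h/f](ρ[z/u](σ[u='t'](T))) → 0
  π[z,h](ρ[h/f](ρ[z/u](σ[u='t'](T)))) → 0
  (R ∪ π[z,h](ρ[h/f](ρ[z/u](σ[u='t'](T))))) → 3
  σ[h>5]((R ∪ π[z,h](ρ[h/f](ρ[z/u](σ[u='t'](T)))))) → 1

== RESULT ==
z | h
r | 9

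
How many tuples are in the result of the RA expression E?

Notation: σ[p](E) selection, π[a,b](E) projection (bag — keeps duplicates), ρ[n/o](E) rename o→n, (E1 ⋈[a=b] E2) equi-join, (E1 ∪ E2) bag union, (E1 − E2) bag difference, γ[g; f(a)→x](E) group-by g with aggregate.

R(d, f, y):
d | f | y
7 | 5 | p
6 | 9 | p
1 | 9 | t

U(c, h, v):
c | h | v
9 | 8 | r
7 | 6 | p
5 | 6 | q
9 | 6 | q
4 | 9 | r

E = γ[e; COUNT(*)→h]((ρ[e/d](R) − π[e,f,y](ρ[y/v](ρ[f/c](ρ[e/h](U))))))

Subexpression sizes:
  R → 3
  ρ[e/d](R) → 3
  U → 5
  ρ[e/h](U) → 5
  ρ[f/c](ρ[e/h](U)) → 5
  ρ[y/v](ρ[f/c](ρ[e/h](U))) → 5
  π[e,f,y](ρ[y/v](ρ[f/c](ρ[e/h](U)))) → 5
  (ρ[e/d](R) − π[e,f,y](ρ[y/v](ρ[f/c](ρ[e/h](U))))) → 3
  γ[e; COUNT(*)→h]((ρ[e/d](R) − π[e,f,y](ρ[y/v](ρ[f/c](ρ[e/h](U)))))) → 3

|E| = 3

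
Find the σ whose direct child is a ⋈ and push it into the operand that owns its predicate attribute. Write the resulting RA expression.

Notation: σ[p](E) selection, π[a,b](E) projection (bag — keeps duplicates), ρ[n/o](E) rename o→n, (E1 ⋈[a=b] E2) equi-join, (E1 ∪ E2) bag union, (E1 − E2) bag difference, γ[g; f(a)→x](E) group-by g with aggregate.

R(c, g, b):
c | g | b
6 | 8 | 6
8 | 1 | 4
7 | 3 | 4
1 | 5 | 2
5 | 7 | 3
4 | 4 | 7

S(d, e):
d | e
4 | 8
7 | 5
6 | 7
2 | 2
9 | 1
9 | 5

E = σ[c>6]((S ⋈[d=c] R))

σ filters on c, owned by the right side.
E' = (S ⋈[d=c] σ[c>6](R))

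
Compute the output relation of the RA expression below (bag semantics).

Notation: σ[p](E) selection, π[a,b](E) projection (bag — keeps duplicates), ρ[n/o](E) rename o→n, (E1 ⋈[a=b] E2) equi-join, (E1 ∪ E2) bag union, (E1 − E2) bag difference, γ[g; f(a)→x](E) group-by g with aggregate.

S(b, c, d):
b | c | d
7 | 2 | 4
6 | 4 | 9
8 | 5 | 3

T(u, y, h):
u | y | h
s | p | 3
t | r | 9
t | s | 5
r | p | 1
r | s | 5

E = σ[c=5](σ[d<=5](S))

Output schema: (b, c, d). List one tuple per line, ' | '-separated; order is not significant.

Stepwise |·|:
  S → 3
  σ[d<=5](S) → 2
  σ[c=5](σ[d<=5](S)) → 1

== RESULT ==
b | c | d
8 | 5 | 3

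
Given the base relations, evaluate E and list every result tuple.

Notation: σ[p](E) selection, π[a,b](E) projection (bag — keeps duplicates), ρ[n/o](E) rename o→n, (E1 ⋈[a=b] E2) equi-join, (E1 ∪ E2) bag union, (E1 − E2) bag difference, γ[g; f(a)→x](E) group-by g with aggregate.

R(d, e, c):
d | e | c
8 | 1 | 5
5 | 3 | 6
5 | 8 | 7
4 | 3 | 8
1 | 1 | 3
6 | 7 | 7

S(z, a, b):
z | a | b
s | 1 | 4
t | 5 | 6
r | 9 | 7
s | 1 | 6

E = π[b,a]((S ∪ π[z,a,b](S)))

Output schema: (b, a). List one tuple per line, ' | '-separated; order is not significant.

Per-node cardinality:
  S → 4
  S → 4
  π[z,a,b](S) → 4
  (S ∪ π[z,a,b](S)) → 8
  π[b,a]((S ∪ π[z,a,b](S))) → 8

== RESULT ==
b | a
4 | 1
4 | 1
6 | 1
6 | 1
6 | 5
6 | 5
7 | 9
7 | 9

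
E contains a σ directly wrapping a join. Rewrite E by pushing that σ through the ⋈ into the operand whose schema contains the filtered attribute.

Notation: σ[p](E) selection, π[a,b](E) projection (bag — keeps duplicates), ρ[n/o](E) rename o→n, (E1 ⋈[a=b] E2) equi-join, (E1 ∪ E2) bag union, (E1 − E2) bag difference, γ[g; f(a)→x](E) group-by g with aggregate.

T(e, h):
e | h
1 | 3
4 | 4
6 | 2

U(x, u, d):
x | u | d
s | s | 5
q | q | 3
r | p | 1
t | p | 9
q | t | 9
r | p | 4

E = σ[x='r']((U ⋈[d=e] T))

σ filters on x, owned by the left side.
E' = (σ[x='r'](U) ⋈[d=e] T)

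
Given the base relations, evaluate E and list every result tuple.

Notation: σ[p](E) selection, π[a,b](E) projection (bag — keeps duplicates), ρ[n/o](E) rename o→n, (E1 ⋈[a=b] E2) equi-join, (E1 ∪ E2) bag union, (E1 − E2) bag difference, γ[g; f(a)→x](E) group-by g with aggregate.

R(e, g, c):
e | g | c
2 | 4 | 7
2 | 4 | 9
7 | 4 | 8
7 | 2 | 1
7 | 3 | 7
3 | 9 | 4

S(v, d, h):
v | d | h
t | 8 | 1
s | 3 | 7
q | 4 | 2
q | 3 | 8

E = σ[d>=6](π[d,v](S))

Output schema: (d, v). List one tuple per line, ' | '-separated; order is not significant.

Row counts bottom-up:
  S → 4
  π[d,v](S) → 4
  σ[d>=6](π[d,v](S)) → 1

== RESULT ==
d | v
8 | t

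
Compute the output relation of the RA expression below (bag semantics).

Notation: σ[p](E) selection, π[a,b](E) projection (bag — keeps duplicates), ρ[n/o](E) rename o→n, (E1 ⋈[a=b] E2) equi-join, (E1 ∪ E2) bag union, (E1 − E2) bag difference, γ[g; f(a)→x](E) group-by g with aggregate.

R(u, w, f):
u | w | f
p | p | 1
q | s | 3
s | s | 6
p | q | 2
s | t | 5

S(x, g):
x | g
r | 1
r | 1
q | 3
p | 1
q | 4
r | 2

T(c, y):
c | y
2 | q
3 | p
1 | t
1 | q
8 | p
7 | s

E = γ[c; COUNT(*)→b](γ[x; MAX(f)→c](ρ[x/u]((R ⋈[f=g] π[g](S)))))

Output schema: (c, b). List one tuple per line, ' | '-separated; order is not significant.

Per-node cardinality:
  R → 5
  S → 6
  π[g](S) → 6
  (R ⋈[f=g] π[g](S)) → 5
  ρ[x/u]((R ⋈[f=g] π[g](S))) → 5
  γ[x; MAX(f)→c](ρ[x/u]((R ⋈[f=g] π[g](S)))) → 2
  γ[c; COUNT(*)→b](γ[x; MAX(f)→c](ρ[x/u]((R ⋈[f=g] π[g](S))))) → 2

== RESULT ==
c | b
2 | 1
3 | 1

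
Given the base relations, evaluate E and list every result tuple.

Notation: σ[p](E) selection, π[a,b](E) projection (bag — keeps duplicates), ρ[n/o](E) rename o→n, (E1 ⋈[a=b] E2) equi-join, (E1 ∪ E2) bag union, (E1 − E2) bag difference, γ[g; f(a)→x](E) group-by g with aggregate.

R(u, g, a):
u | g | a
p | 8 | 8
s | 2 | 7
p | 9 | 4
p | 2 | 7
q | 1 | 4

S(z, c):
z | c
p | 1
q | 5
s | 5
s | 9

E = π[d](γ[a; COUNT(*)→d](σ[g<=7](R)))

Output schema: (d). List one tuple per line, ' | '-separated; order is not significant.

Per-node cardinality:
  R → 5
  σ[g<=7](R) → 3
  γ[a; COUNT(*)→d](σ[g<=7](R)) → 2
  π[d](γ[a; COUNT(*)→d](σ[g<=7](R))) → 2

== RESULT ==
d
1
2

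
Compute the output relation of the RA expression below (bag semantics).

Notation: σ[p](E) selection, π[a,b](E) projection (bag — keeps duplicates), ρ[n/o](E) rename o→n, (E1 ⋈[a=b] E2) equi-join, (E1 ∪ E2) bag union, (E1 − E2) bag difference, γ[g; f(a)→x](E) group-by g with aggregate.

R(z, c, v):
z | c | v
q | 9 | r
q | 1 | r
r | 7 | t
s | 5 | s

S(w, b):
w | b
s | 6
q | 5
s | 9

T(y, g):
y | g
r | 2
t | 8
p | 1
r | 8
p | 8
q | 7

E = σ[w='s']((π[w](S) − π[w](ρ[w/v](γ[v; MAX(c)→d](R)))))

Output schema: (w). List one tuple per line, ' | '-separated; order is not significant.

Subexpression sizes:
  S → 3
  π[w](S) → 3
  R → 4
  γ[v; MAX(c)→d](R) → 3
  ρ[w/v](γ[v; MAX(c)→d](R)) → 3
  π[w](ρ[w/v](γ[v; MAX(c)→d](R))) → 3
  (π[w](S) − π[w](ρ[w/v](γ[v; MAX(c)→d](R)))) → 2
  σ[w='s']((π[w](S) − π[w](ρ[w/v](γ[v; MAX(c)→d](R))))) → 1

== RESULT ==
w
s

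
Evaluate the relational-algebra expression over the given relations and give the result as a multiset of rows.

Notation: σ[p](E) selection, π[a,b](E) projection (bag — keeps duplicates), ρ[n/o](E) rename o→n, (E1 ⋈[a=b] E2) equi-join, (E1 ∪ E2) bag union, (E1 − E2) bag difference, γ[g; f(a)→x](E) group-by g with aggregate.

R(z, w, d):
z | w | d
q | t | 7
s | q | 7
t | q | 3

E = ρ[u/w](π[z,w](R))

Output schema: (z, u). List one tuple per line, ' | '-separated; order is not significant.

Row counts bottom-up:
  R → 3
  π[z,w](R) → 3
  ρ[u/w](π[z,w](R)) → 3

== RESULT ==
z | u
q | t
s | q
t | q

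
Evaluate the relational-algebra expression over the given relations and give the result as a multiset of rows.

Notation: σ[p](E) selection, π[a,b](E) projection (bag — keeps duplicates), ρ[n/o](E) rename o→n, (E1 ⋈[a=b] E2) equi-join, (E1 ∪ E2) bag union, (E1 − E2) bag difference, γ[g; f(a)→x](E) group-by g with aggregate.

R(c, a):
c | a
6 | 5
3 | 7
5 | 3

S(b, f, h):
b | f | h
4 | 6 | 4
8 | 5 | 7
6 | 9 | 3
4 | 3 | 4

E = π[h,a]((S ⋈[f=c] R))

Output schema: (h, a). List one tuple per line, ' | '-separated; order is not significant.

Stepwise |·|:
  S → 4
  R → 3
  (S ⋈[f=c] R) → 3
  π[h,a]((S ⋈[f=c] R)) → 3

== RESULT ==
h | a
4 | 5
4 | 7
7 | 3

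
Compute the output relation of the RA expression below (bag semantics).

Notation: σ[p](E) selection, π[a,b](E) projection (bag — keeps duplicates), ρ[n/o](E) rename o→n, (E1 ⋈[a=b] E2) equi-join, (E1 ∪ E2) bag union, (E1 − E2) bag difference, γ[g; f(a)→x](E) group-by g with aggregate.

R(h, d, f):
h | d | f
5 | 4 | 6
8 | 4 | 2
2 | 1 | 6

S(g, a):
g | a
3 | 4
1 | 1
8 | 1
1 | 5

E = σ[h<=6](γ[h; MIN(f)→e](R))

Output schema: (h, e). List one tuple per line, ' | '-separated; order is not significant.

Stepwise |·|:
  R → 3
  γ[h; MIN(f)→e](R) → 3
  σ[h<=6](γ[h; MIN(f)→e](R)) → 2

== RESULT ==
h | e
2 | 6
5 | 6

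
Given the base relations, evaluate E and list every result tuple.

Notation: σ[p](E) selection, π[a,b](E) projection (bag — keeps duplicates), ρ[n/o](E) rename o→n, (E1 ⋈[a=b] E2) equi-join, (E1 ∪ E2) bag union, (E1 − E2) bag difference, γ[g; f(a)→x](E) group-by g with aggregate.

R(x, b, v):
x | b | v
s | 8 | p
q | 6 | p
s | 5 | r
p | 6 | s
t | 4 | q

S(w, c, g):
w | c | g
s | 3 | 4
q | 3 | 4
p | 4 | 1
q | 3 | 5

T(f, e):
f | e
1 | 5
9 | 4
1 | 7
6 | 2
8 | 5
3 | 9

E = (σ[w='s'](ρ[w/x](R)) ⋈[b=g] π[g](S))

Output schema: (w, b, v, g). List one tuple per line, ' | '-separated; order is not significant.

Subexpression sizes:
  R → 5
  ρ[w/x](R) → 5
  σ[w='s'](ρ[w/x](R)) → 2
  S → 4
  π[g](S) → 4
  (σ[w='s'](ρ[w/x](R)) ⋈[b=g] π[g](S)) → 1

== RESULT ==
w | b | v | g
s | 5 | r | 5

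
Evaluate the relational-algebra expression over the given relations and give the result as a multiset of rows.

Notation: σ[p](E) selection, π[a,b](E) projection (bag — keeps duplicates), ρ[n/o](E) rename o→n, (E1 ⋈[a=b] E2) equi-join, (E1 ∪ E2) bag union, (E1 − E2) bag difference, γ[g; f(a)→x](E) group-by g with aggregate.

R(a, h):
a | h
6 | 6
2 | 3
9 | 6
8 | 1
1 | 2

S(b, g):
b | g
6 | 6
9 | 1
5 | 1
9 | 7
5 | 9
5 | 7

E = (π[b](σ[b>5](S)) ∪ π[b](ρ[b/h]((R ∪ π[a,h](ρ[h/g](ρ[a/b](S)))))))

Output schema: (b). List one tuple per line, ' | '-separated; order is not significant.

Row counts bottom-up:
  S → 6
  σ[b>5](S) → 3
  π[b](σ[b>5](S)) → 3
  R → 5
  S → 6
  ρ[a/b](S) → 6
  ρ[h/g](ρ[a/b](S)) → 6
  π[a,h](ρ[h/g](ρ[a/b](S))) → 6
  (R ∪ π[a,h](ρ[h/g](ρ[a/b](S)))) → 11
  ρ[b/h]((R ∪ π[a,h](ρ[h/g](ρ[a/b](S))))) → 11
  π[b](ρ[b/h]((R ∪ π[a,h](ρ[h/g](ρ[a/b](S)))))) → 11
  (π[b](σ[b>5](S)) ∪ π[b](ρ[b/h]((R ∪ π[a,h](ρ[h/g](ρ[a/b](S))))))) → 14

== RESULT ==
b
1
1
1
2
3
6
6
6
6
7
7
9
9
9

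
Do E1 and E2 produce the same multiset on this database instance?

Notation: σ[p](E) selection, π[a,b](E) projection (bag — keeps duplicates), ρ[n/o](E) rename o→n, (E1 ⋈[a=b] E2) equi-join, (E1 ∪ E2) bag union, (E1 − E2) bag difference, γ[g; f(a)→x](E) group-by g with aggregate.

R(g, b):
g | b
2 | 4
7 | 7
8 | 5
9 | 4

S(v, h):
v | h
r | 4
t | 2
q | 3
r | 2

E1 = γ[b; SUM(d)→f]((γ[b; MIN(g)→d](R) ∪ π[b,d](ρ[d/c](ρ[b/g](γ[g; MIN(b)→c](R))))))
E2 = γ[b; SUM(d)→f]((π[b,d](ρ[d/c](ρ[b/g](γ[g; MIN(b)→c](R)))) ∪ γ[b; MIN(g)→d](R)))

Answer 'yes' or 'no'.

E1 row counts bottom-up:
  R → 4
  γ[b; MIN(g)→d](R) → 3
  R → 4
  γ[g; MIN(b)→c](R) → 4
  ρ[b/g](γ[g; MIN(b)→c](R)) → 4
  ρ[d/c](ρ[b/g](γ[g; MIN(b)→c](R))) → 4
  π[b,d](ρ[d/c](ρ[b/g](γ[g; MIN(b)→c](R)))) → 4
  (γ[b; MIN(g)→d](R) ∪ π[b,d](ρ[d/c](ρ[b/g](γ[g; MIN(b)→c](R))))) → 7
  γ[b; SUM(d)→f]((γ[b; MIN(g)→d](R) ∪ π[b,d](ρ[d/c](ρ[b/g](γ[g; MIN(b)→c](R)))))) → 6
E2 row counts bottom-up:
  R → 4
  γ[g; MIN(b)→c](R) → 4
  ρ[b/g](γ[g; MIN(b)→c](R)) → 4
  ρ[d/c](ρ[b/g](γ[g; MIN(b)→c](R))) → 4
  π[b,d](ρ[d/c](ρ[b/g](γ[g; MIN(b)→c](R)))) → 4
  R → 4
  γ[b; MIN(g)→d](R) → 3
  (π[b,d](ρ[d/c](ρ[b/g](γ[g; MIN(b)→c](R)))) ∪ γ[b; MIN(g)→d](R)) → 7
  γ[b; SUM(d)→f]((π[b,d](ρ[d/c](ρ[b/g](γ[g; MIN(b)→c](R)))) ∪ γ[b; MIN(g)→d](R))) → 6

E1 and E2 produce the same multiset:
b | f
2 | 4
4 | 2
5 | 8
7 | 14
8 | 5
9 | 4

yes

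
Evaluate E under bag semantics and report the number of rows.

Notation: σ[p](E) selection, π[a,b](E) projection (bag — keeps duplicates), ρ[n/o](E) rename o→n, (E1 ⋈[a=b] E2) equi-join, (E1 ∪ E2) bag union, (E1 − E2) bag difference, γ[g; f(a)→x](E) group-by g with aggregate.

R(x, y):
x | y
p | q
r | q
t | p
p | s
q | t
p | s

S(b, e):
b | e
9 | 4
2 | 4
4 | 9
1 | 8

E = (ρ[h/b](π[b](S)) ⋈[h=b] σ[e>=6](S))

Row counts bottom-up:
  S → 4
  π[b](S) → 4
  ρ[h/b](π[b](S)) → 4
  S → 4
  σ[e>=6](S) → 2
  (ρ[h/b](π[b](S)) ⋈[h=b] σ[e>=6](S)) → 2

|E| = 2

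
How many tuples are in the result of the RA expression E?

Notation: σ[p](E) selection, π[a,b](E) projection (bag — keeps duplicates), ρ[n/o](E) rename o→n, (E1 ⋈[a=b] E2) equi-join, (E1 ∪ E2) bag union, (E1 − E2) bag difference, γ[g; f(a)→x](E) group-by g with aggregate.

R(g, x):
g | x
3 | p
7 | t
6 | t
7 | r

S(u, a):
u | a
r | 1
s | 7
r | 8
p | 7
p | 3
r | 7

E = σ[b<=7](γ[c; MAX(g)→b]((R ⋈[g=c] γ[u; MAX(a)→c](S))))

Per-node cardinality:
  R → 4
  S → 6
  γ[u; MAX(a)→c](S) → 3
  (R ⋈[g=c] γ[u; MAX(a)→c](S)) → 4
  γ[c; MAX(g)→b]((R ⋈[g=c] γ[u; MAX(a)→c](S))) → 1
  σ[b<=7](γ[c; MAX(g)→b]((R ⋈[g=c] γ[u; MAX(a)→c](S)))) → 1

|E| = 1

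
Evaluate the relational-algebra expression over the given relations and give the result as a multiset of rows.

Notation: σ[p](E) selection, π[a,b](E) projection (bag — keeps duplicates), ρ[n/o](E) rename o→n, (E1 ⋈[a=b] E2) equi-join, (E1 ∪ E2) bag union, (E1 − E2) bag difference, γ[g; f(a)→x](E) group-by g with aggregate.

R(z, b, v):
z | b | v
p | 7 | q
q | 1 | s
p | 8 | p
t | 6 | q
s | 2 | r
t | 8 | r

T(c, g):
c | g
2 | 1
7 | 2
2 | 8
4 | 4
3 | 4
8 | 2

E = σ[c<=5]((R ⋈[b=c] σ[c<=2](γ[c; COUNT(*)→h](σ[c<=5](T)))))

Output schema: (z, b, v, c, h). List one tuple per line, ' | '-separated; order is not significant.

Row counts bottom-up:
  R → 6
  T → 6
  σ[c<=5](T) → 4
  γ[c; COUNT(*)→h](σ[c<=5](T)) → 3
  σ[c<=2](γ[c; COUNT(*)→h](σ[c<=5](T))) → 1
  (R ⋈[b=c] σ[c<=2](γ[c; COUNT(*)→h](σ[c<=5](T)))) → 1
  σ[c<=5]((R ⋈[b=c] σ[c<=2](γ[c; COUNT(*)→h](σ[c<=5](T))))) → 1

== RESULT ==
z | b | v | c | h
s | 2 | r | 2 | 2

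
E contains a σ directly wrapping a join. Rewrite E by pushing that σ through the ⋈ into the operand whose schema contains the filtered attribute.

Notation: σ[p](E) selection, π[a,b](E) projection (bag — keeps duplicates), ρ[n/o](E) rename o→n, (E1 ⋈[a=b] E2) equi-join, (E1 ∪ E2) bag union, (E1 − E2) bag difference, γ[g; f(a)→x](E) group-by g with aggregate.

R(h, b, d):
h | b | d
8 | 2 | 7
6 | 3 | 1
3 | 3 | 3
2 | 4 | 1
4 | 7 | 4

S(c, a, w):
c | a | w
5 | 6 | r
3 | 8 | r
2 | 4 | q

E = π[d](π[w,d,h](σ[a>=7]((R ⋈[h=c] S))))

σ filters on a, owned by the right side.
E' = π[d](π[w,d,h]((R ⋈[h=c] σ[a>=7](S))))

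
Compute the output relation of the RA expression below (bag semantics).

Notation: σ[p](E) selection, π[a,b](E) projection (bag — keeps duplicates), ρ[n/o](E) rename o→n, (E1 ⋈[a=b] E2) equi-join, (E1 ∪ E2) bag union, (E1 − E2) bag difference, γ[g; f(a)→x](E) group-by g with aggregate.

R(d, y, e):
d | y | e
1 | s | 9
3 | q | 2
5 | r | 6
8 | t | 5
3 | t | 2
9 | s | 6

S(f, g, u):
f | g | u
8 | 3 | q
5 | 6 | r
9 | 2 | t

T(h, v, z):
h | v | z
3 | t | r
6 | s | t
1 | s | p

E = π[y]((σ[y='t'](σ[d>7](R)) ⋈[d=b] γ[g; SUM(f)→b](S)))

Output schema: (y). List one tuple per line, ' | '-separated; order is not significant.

Stepwise |·|:
  R → 6
  σ[d>7](R) → 2
  σ[y='t'](σ[d>7](R)) → 1
  S → 3
  γ[g; SUM(f)→b](S) → 3
  (σ[y='t'](σ[d>7](R)) ⋈[d=b] γ[g; SUM(f)→b](S)) → 1
  π[y]((σ[y='t'](σ[d>7](R)) ⋈[d=b] γ[g; SUM(f)→b](S))) → 1

== RESULT ==
y
t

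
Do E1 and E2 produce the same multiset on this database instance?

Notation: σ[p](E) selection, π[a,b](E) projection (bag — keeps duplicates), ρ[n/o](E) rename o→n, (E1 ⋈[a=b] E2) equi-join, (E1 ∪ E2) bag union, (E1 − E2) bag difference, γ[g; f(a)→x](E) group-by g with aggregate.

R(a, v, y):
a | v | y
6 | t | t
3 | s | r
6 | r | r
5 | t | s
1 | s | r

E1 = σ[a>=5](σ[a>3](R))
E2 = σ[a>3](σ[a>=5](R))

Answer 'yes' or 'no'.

E1 row counts bottom-up:
  R → 5
  σ[a>3](R) → 3
  σ[a>=5](σ[a>3](R)) → 3
E2 row counts bottom-up:
  R → 5
  σ[a>=5](R) → 3
  σ[a>3](σ[a>=5](R)) → 3

E1 and E2 produce the same multiset:
a | v | y
5 | t | s
6 | r | r
6 | t | t

yes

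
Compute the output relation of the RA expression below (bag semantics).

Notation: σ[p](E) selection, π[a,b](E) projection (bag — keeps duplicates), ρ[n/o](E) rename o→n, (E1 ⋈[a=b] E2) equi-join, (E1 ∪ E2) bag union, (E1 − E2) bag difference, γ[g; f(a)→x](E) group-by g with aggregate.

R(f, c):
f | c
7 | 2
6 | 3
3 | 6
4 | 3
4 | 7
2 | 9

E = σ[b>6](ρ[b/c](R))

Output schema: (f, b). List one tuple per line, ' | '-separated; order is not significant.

Row counts bottom-up:
  R → 6
  ρ[b/c](R) → 6
  σ[b>6](ρ[b/c](R)) → 2

== RESULT ==
f | b
2 | 9
4 | 7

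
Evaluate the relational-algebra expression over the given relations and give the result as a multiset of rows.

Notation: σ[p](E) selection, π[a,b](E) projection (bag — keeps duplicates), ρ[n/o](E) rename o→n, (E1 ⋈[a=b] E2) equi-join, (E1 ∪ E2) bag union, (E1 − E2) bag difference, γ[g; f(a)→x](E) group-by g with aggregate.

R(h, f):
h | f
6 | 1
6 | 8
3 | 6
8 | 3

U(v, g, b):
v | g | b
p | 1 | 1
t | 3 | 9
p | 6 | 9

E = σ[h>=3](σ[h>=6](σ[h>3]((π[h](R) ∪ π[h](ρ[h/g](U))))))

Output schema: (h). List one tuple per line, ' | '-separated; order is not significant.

Row counts bottom-up:
  R → 4
  π[h](R) → 4
  U → 3
  ρ[h/g](U) → 3
  π[h](ρ[h/g](U)) → 3
  (π[h](R) ∪ π[h](ρ[h/g](U))) → 7
  σ[h>3]((π[h](R) ∪ π[h](ρ[h/g](U)))) → 4
  σ[h>=6](σ[h>3]((π[h](R) ∪ π[h](ρ[h/g](U))))) → 4
  σ[h>=3](σ[h>=6](σ[h>3]((π[h](R) ∪ π[h](ρ[h/g](U)))))) → 4

== RESULT ==
h
6
6
6
8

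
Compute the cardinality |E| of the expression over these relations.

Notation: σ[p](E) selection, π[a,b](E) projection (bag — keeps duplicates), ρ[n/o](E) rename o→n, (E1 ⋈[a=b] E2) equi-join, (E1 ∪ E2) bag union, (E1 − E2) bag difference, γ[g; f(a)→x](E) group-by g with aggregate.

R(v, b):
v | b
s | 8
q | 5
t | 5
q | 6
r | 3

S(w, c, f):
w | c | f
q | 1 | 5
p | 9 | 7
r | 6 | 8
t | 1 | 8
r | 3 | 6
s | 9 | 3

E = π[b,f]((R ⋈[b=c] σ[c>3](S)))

Per-node cardinality:
  R → 5
  S → 6
  σ[c>3](S) → 3
  (R ⋈[b=c] σ[c>3](S)) → 1
  π[b,f]((R ⋈[b=c] σ[c>3](S))) → 1

|E| = 1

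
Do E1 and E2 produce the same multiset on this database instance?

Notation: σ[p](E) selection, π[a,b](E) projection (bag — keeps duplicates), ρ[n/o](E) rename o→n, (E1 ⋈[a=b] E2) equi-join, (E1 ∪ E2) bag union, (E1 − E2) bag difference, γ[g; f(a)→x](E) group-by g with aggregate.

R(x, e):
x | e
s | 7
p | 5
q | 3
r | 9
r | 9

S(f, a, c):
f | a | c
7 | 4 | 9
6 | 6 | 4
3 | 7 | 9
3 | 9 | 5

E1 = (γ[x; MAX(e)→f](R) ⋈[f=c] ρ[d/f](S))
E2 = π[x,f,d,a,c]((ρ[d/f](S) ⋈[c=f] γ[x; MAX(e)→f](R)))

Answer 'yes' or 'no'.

E1 subexpression sizes:
  R → 5
  γ[x; MAX(e)→f](R) → 4
  S → 4
  ρ[d/f](S) → 4
  (γ[x; MAX(e)→f](R) ⋈[f=c] ρ[d/f](S)) → 3
E2 subexpression sizes:
  S → 4
  ρ[d/f](S) → 4
  R → 5
  γ[x; MAX(e)→f](R) → 4
  (ρ[d/f](S) ⋈[c=f] γ[x; MAX(e)→f](R)) → 3
  π[x,f,d,a,c]((ρ[d/f](S) ⋈[c=f] γ[x; MAX(e)→f](R))) → 3

E1 and E2 produce the same multiset:
x | f | d | a | c
p | 5 | 3 | 9 | 5
r | 9 | 3 | 7 | 9
r | 9 | 7 | 4 | 9

yes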